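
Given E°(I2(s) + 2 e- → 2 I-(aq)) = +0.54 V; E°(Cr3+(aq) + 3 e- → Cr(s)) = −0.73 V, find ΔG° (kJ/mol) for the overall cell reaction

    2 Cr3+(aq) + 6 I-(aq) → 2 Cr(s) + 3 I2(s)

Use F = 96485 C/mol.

In the reaction as written Cr3+(aq) is reduced, so the Cr³⁺/Cr couple is the cathode and I₂/I⁻ is the anode.
E°cell = −0.73 − (+0.54) = −1.27 V; balancing electrons gives n = 6.
ΔG° = −nFE°cell = −(6)(96485)(−1.27) J/mol = +735 kJ/mol.

+735 kJ/mol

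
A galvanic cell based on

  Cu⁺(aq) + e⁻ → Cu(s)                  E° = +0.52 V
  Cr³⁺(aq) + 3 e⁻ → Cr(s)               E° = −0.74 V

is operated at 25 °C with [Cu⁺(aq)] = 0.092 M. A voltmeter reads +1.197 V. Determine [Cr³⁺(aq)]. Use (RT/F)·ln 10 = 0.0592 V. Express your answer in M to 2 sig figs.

1.2 M

Cu⁺/Cu is the cathode (higher E°); E°cell = +0.52 − (−0.74) = +1.26 V with n = 3.
Rearranging E = E° − (0.0592/n)·log Q gives log Q = 3(+1.26 − (+1.197))/0.0592 = 3.193.
For 3 Cu⁺(aq) + Cr(s) → 3 Cu(s) + Cr³⁺(aq), the reaction quotient is Q = [Cr³⁺(aq)] / [Cu⁺(aq)]^3.
Solving for the unknown gives log [Cr³⁺(aq)] = 0.084, so [Cr³⁺(aq)] ≈ 1.2 M.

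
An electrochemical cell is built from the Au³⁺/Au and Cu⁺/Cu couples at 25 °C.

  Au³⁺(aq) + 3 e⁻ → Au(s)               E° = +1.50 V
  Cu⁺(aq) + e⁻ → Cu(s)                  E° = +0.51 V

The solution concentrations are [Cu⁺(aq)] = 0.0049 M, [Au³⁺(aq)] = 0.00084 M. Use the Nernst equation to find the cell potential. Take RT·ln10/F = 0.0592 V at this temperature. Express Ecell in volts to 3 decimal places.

Au³⁺/Au is reduced (cathode, E° = +1.50 V) and Cu⁺/Cu is oxidized (anode).
E°cell = E°cat − E°an = +1.50 − (+0.51) = +0.99 V; n = 3.
For the overall reaction Au³⁺(aq) + 3 Cu(s) → Au(s) + 3 Cu⁺(aq), Q = [Cu⁺(aq)]^3 / [Au³⁺(aq)] = 0.00014, giving log Q = −3.854.
By the Nernst equation, E = +0.99 − (0.0592/3)·(−3.854) = +1.066 V.

+1.066 V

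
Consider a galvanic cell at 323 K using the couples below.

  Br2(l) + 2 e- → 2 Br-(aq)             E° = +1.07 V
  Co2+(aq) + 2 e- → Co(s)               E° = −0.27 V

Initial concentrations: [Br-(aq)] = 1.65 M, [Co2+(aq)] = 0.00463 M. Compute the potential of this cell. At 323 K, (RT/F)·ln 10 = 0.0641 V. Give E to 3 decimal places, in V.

+1.401 V

The Br₂/Br⁻ couple has the more positive E°, so it is the cathode; Co²⁺/Co is the anode.
E°cell = +1.07 − (−0.27) = +1.34 V, with n = 2 electrons transferred.
Balancing gives Br2(l) + Co(s) → 2 Br-(aq) + Co2+(aq); hence Q = [Br-(aq)]^2·[Co2+(aq)] = 0.0126 (log Q = −1.899).
Applying E = E° − (RT ln10/nF)·log Q gives +1.34 − (0.0641/2)(−1.899) = +1.401 V.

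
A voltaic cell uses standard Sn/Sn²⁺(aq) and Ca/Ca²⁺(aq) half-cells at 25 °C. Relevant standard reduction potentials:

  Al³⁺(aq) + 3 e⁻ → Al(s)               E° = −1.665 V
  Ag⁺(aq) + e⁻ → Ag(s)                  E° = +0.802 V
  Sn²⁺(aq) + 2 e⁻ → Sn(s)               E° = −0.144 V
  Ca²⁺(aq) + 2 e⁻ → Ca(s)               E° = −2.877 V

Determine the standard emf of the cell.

+2.733 V

Of the two couples in this cell, the one with the more positive reduction potential is reduced at the cathode: here that is Sn²⁺/Sn (−0.144 V); Ca²⁺/Ca (−2.877 V) is the anode.
E°cell = E°(cathode) − E°(anode) = −0.144 − (−2.877) = +2.733 V.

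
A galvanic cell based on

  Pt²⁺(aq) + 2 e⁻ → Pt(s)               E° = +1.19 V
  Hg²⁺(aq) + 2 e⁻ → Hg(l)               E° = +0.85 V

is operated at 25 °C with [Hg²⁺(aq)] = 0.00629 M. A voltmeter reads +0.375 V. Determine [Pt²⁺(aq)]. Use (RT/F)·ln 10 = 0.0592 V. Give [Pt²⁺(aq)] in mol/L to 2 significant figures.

With Pt²⁺/Pt at the cathode and Hg²⁺/Hg at the anode, E°cell = +1.19 − (+0.85) = +0.34 V (n = 2).
Since E = E° − (0.0592/n)·log Q, log Q = n(E° − E)/0.0592 = −1.182.
The balanced reaction is Pt²⁺(aq) + Hg(l) → Pt(s) + Hg²⁺(aq), so Q = [Hg²⁺(aq)] / [Pt²⁺(aq)].
Solving for the unknown gives log [Pt²⁺(aq)] = −1.019, so [Pt²⁺(aq)] ≈ 0.096 M.

0.096 M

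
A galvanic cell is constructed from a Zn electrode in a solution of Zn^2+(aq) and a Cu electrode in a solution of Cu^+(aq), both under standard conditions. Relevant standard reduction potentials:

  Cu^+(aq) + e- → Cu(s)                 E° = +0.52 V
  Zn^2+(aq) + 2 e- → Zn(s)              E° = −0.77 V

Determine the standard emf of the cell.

Of the two couples in this cell, the one with the more positive reduction potential is reduced at the cathode: here that is Cu⁺/Cu (+0.52 V); Zn²⁺/Zn (−0.77 V) is the anode.
E°cell = E°(cathode) − E°(anode) = +0.52 − (−0.77) = +1.29 V.

+1.29 V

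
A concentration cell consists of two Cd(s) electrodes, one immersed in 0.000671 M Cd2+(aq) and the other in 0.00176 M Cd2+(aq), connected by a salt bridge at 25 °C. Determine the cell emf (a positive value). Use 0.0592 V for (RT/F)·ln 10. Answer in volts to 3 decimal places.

For a concentration cell E°cell = 0, since both electrodes use the same couple.
The compartment with the higher Cd2+(aq) concentration (0.00176 M) acts as the cathode; ions are reduced there and produced at the dilute (0.000671 M) anode.
With n = 2, Ecell = −(0.0592/2)·log([dilute]/[conc]) = −(0.0592/2)·log(0.000671/0.00176) = +0.012 V.

0.012 V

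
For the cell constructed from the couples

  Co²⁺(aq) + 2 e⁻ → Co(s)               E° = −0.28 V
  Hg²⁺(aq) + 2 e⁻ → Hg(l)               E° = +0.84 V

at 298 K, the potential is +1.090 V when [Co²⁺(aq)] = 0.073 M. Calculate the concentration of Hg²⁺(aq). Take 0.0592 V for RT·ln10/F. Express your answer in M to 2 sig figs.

0.0071 M

With Hg²⁺/Hg at the cathode and Co²⁺/Co at the anode, E°cell = +0.84 − (−0.28) = +1.12 V (n = 2).
From the Nernst equation, log Q = n(E° − E)/0.0592 = 2·(+1.12 − (+1.090))/0.0592 = 1.014.
The balanced reaction is Hg²⁺(aq) + Co(s) → Hg(l) + Co²⁺(aq), so Q = [Co²⁺(aq)] / [Hg²⁺(aq)].
Isolating [Hg²⁺(aq)] in Q = 10^{1.014} yields log [Hg²⁺(aq)] = −2.151, i.e. 0.0071 M.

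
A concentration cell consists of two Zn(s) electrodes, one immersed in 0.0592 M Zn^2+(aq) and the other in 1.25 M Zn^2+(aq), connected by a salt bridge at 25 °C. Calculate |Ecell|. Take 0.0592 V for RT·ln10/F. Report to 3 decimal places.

0.039 V

For a concentration cell E°cell = 0, since both electrodes use the same couple.
The compartment with the higher Zn^2+(aq) concentration (1.25 M) acts as the cathode; ions are reduced there and produced at the dilute (0.0592 M) anode.
With n = 2, Ecell = −(0.0592/2)·log([dilute]/[conc]) = −(0.0592/2)·log(0.0592/1.25) = +0.039 V.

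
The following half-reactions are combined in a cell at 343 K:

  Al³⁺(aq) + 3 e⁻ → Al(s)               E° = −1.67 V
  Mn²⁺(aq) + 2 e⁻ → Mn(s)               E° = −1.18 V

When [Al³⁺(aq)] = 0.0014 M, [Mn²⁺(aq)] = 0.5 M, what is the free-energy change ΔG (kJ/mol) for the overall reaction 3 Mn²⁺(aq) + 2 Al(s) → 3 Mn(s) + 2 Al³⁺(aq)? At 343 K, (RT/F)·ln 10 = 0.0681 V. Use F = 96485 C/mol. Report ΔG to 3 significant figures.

−315 kJ/mol

With Mn²⁺/Mn reduced at the cathode, E°cell = −1.18 − (−1.67) = +0.49 V and n = 6.
The reaction quotient is [Al³⁺(aq)]^2 / [Mn²⁺(aq)]^3 = 1.57×10^−5; by Nernst, E = +0.49 − (0.0681/6)(−4.805) = +0.5445 V.
Then ΔG = −nFE = −6 × 96485 × +0.5445 J/mol = −315 kJ/mol.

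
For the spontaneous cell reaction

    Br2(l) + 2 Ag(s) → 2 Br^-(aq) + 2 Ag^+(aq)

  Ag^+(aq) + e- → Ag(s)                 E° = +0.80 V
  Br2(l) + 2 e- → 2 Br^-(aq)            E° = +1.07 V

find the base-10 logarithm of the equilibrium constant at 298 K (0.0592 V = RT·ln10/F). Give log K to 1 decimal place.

The Br₂/Br⁻ couple is reduced (cathode); E°cell = +1.07 − (+0.80) = +0.27 V with n = 2.
At equilibrium E = 0, so log K = nE°cell / 0.0592 = (2)(+0.27) / 0.0592 = 9.1.

log K = 9.1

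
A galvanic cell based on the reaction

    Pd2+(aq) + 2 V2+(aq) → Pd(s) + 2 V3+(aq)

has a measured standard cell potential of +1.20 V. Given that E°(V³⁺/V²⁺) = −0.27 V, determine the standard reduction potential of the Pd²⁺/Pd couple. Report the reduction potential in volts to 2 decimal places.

+0.93 V

In the reaction as written the Pd²⁺/Pd couple is reduced (cathode) and V³⁺/V²⁺ is oxidized (anode), so E°cell = E°(Pd²⁺/Pd) − E°(V³⁺/V²⁺).
E°(Pd²⁺/Pd) = E°cell + E°(anode) = +1.20 + (−0.27) = +0.93 V.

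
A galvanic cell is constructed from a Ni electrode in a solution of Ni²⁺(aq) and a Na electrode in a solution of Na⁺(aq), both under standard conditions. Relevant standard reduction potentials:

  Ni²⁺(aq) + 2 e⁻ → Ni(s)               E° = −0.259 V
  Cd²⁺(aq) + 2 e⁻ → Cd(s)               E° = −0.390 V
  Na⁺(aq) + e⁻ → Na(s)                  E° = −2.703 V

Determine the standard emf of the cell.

Of the two couples in this cell, the one with the more positive reduction potential is reduced at the cathode: here that is Ni²⁺/Ni (−0.259 V); Na⁺/Na (−2.703 V) is the anode.
E°cell = E°(cathode) − E°(anode) = −0.259 − (−2.703) = +2.444 V.

+2.444 V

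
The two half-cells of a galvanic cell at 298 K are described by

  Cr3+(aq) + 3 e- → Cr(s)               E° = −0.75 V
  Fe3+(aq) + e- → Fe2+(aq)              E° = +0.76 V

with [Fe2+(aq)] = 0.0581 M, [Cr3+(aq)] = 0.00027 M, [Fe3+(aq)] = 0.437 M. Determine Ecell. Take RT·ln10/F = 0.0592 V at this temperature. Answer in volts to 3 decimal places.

Fe³⁺/Fe²⁺ is reduced (cathode, E° = +0.76 V) and Cr³⁺/Cr is oxidized (anode).
E°cell = +0.76 − (−0.75) = +1.51 V, with n = 3 electrons transferred.
Balancing gives 3 Fe3+(aq) + Cr(s) → 3 Fe2+(aq) + Cr3+(aq); hence Q = ([Fe2+(aq)]^3·[Cr3+(aq)]) / [Fe3+(aq)]^3 = 6.35×10^−7 (log Q = −6.198).
Applying E = E° − (RT ln10/nF)·log Q gives +1.51 − (0.0592/3)(−6.198) = +1.632 V.

+1.632 V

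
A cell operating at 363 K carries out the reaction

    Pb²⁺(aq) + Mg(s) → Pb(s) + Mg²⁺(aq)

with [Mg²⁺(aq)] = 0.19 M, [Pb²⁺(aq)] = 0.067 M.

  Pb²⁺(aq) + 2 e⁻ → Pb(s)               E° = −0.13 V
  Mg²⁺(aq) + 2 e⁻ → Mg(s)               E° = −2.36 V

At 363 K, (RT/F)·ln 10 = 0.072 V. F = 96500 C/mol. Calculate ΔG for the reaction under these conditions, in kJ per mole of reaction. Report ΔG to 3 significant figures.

−427 kJ/mol

With Pb²⁺/Pb reduced at the cathode, E°cell = −0.13 − (−2.36) = +2.23 V and n = 2.
The reaction quotient is [Mg²⁺(aq)] / [Pb²⁺(aq)] = 2.84; by Nernst, E = +2.23 − (0.072/2)(0.453) = +2.2137 V.
Finally ΔG = −nFE = −(2)(96500 C/mol)(+2.2137 V) = −427 kJ/mol.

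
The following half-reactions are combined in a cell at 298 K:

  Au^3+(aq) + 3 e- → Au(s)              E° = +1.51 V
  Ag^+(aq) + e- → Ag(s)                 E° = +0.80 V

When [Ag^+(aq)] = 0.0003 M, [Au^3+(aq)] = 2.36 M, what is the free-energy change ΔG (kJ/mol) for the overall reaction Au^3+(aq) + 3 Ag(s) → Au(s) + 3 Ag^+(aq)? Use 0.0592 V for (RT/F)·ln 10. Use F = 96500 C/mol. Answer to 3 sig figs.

With Au³⁺/Au reduced at the cathode, E°cell = +1.51 − (+0.80) = +0.71 V and n = 3.
The reaction quotient is [Ag^+(aq)]^3 / [Au^3+(aq)] = 1.14×10^−11; by Nernst, E = +0.71 − (0.0592/3)(−10.942) = +0.9259 V.
ΔG = −nFE = −(3)(96500)(+0.9259) J/mol = −268 kJ/mol.

−268 kJ/mol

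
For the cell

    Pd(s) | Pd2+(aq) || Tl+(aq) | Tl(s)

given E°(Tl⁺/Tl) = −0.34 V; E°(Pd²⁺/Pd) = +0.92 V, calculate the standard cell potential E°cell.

By convention the left-hand electrode in cell notation is the anode (oxidation) and the right-hand electrode is the cathode (reduction).
E°cell = E°(right) − E°(left) = −0.34 − (+0.92) = −1.26 V.
The negative sign shows that, as written, the cell would require an external voltage to drive the reaction.

−1.26 V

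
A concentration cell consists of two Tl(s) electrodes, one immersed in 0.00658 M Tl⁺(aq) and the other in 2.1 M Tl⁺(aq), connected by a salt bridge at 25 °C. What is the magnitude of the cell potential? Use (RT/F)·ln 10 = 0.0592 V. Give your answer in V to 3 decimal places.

0.148 V

For a concentration cell E°cell = 0, since both electrodes use the same couple.
The compartment with the higher Tl⁺(aq) concentration (2.1 M) acts as the cathode; ions are reduced there and produced at the dilute (0.00658 M) anode.
With n = 1, Ecell = −(0.0592/1)·log([dilute]/[conc]) = −(0.0592/1)·log(0.00658/2.1) = +0.148 V.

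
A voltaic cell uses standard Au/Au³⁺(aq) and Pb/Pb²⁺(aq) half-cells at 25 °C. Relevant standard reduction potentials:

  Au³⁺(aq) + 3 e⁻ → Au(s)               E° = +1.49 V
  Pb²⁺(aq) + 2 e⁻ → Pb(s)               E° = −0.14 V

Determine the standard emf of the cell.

+1.63 V

Of the two couples in this cell, the one with the more positive reduction potential is reduced at the cathode: here that is Au³⁺/Au (+1.49 V); Pb²⁺/Pb (−0.14 V) is the anode.
E°cell = E°(cathode) − E°(anode) = +1.49 − (−0.14) = +1.63 V.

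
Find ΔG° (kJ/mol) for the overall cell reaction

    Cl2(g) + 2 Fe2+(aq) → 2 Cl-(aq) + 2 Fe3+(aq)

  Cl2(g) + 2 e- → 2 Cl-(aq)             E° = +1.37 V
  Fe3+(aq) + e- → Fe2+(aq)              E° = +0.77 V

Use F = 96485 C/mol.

−116 kJ/mol

In the reaction as written Cl2(g) is reduced, so the Cl₂/Cl⁻ couple is the cathode and Fe³⁺/Fe²⁺ is the anode.
E°cell = +1.37 − (+0.77) = +0.60 V; balancing electrons gives n = 2.
ΔG° = −nFE°cell = −(2)(96485)(+0.60) J/mol = −116 kJ/mol.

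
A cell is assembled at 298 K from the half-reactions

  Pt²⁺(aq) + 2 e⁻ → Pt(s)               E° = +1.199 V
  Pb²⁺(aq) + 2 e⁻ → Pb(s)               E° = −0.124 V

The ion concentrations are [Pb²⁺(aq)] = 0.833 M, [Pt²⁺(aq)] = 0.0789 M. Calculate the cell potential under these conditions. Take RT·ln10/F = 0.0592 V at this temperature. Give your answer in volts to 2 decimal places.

Pt²⁺/Pt is reduced (cathode, E° = +1.199 V) and Pb²⁺/Pb is oxidized (anode).
The standard potential is +1.199 − (−0.124) = +1.323 V and the balanced reaction transfers n = 2 electrons.
For the overall reaction Pt²⁺(aq) + Pb(s) → Pt(s) + Pb²⁺(aq), Q = [Pb²⁺(aq)] / [Pt²⁺(aq)] = 10.6, giving log Q = 1.024.
Applying E = E° − (RT ln10/nF)·log Q gives +1.323 − (0.0592/2)(1.024) = +1.29 V.

+1.29 V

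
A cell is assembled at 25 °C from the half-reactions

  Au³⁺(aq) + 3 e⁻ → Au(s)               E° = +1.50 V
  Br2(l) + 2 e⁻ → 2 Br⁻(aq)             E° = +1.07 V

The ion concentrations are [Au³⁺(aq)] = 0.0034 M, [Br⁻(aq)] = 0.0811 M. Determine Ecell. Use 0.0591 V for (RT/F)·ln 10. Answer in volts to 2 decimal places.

The Au³⁺/Au couple has the more positive E°, so it is the cathode; Br₂/Br⁻ is the anode.
E°cell = E°cat − E°an = +1.50 − (+1.07) = +0.43 V; n = 6.
The balanced reaction is 2 Au³⁺(aq) + 6 Br⁻(aq) → 2 Au(s) + 3 Br2(l), so Q = 1 / ([Au³⁺(aq)]^2·[Br⁻(aq)]^6) = 3.04×10^11 and log Q = 11.483.
By the Nernst equation, E = +0.43 − (0.0591/6)·(11.483) = +0.32 V.

+0.32 V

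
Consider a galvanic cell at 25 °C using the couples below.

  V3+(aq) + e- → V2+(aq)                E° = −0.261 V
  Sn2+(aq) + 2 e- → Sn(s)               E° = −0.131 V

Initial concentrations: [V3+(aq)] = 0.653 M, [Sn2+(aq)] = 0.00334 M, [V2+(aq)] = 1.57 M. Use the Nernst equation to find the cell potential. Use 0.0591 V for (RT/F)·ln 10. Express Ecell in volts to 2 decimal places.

The Sn²⁺/Sn couple has the more positive E°, so it is the cathode; V³⁺/V²⁺ is the anode.
E°cell = E°cat − E°an = −0.131 − (−0.261) = +0.130 V; n = 2.
For the overall reaction Sn2+(aq) + 2 V2+(aq) → Sn(s) + 2 V3+(aq), Q = [V3+(aq)]^2 / ([Sn2+(aq)]·[V2+(aq)]^2) = 51.8, giving log Q = 1.714.
By the Nernst equation, E = +0.130 − (0.0591/2)·(1.714) = +0.08 V.

+0.08 V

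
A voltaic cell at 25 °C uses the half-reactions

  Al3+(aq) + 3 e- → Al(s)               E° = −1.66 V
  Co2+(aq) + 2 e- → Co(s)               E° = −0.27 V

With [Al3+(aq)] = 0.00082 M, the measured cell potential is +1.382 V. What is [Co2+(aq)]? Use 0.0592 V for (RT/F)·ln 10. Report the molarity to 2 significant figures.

The Co²⁺/Co couple has the larger reduction potential, so it is the cathode: E°cell = −0.27 − (−1.66) = +1.39 V and n = 6.
Rearranging E = E° − (0.0592/n)·log Q gives log Q = 6(+1.39 − (+1.382))/0.0592 = 0.811.
For 3 Co2+(aq) + 2 Al(s) → 3 Co(s) + 2 Al3+(aq), the reaction quotient is Q = [Al3+(aq)]^2 / [Co2+(aq)]^3.
Substituting the known concentrations and solving, log [Co2+(aq)] = −2.328 and [Co2+(aq)] = 0.0047 M.

0.0047 M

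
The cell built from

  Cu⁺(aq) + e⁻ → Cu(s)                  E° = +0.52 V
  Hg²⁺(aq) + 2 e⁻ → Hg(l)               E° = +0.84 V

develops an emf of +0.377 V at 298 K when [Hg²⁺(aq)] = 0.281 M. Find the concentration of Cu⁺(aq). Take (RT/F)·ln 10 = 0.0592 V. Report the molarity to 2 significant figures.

With Hg²⁺/Hg at the cathode and Cu⁺/Cu at the anode, E°cell = +0.84 − (+0.52) = +0.32 V (n = 2).
Rearranging E = E° − (0.0592/n)·log Q gives log Q = 2(+0.32 − (+0.377))/0.0592 = −1.926.
Balancing electrons gives Hg²⁺(aq) + 2 Cu(s) → Hg(l) + 2 Cu⁺(aq); thus Q = [Cu⁺(aq)]^2 / [Hg²⁺(aq)].
Isolating [Cu⁺(aq)] in Q = 10^{−1.926} yields log [Cu⁺(aq)] = −1.239, i.e. 0.058 M.

0.058 M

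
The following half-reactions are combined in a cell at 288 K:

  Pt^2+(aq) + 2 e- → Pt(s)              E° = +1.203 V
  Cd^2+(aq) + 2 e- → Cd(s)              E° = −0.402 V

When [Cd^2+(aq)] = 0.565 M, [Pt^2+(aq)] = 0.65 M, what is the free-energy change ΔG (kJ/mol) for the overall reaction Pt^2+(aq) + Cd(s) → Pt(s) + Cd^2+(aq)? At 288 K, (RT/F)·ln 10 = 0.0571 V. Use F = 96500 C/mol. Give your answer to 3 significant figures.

−310 kJ/mol

With Pt²⁺/Pt reduced at the cathode, E°cell = +1.203 − (−0.402) = +1.605 V and n = 2.
The reaction quotient is [Cd^2+(aq)] / [Pt^2+(aq)] = 0.869; by Nernst, E = +1.605 − (0.0571/2)(−0.061) = +1.6067 V.
ΔG = −nFE = −(2)(96500)(+1.6067) J/mol = −310 kJ/mol.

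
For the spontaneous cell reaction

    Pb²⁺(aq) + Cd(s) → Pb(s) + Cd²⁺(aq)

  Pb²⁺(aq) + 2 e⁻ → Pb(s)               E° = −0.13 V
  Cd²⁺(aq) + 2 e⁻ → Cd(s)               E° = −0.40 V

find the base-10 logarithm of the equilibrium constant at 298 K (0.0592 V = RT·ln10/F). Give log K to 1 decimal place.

The Pb²⁺/Pb couple is reduced (cathode); E°cell = −0.13 − (−0.40) = +0.27 V with n = 2.
At equilibrium E = 0, so log K = nE°cell / 0.0592 = (2)(+0.27) / 0.0592 = 9.1.

log K = 9.1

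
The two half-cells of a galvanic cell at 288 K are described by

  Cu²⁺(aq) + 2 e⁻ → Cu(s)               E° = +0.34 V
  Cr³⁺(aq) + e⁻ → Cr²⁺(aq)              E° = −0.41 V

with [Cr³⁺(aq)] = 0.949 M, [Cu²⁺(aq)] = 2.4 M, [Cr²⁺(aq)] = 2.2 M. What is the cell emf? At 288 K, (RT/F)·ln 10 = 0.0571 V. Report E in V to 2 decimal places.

+0.78 V

Since E°(Cu²⁺/Cu) > E°(Cr³⁺/Cr²⁺), Cu²⁺/Cu serves as the cathode.
The standard potential is +0.34 − (−0.41) = +0.75 V and the balanced reaction transfers n = 2 electrons.
For the overall reaction Cu²⁺(aq) + 2 Cr²⁺(aq) → Cu(s) + 2 Cr³⁺(aq), Q = [Cr³⁺(aq)]^2 / ([Cu²⁺(aq)]·[Cr²⁺(aq)]^2) = 0.0775, giving log Q = −1.111.
By the Nernst equation, E = +0.75 − (0.0571/2)·(−1.111) = +0.78 V.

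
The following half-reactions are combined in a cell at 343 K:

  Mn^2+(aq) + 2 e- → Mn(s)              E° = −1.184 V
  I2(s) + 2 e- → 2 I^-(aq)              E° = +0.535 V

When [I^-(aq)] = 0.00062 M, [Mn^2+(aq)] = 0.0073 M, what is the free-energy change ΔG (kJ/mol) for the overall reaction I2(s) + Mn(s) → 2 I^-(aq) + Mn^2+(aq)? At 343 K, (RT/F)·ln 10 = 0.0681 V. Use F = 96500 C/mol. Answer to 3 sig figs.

The standard cell potential is +0.535 − (−1.184) = +1.719 V, with n = 2 electrons in the balanced equation.
The reaction quotient is [I^-(aq)]^2·[Mn^2+(aq)] = 2.81×10^−9; by Nernst, E = +1.719 − (0.0681/2)(−8.552) = +2.0102 V.
Finally ΔG = −nFE = −(2)(96500 C/mol)(+2.0102 V) = −388 kJ/mol.

−388 kJ/mol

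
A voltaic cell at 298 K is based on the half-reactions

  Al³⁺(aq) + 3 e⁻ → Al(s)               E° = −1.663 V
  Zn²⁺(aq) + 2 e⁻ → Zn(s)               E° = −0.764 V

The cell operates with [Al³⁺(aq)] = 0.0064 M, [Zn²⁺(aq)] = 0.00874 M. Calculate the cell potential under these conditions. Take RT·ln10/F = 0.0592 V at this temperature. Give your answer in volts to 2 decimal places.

The Zn²⁺/Zn couple has the more positive E°, so it is the cathode; Al³⁺/Al is the anode.
E°cell = −0.764 − (−1.663) = +0.899 V, with n = 6 electrons transferred.
For the overall reaction 3 Zn²⁺(aq) + 2 Al(s) → 3 Zn(s) + 2 Al³⁺(aq), Q = [Al³⁺(aq)]^2 / [Zn²⁺(aq)]^3 = 61.4, giving log Q = 1.788.
Applying E = E° − (RT ln10/nF)·log Q gives +0.899 − (0.0592/6)(1.788) = +0.88 V.

+0.88 V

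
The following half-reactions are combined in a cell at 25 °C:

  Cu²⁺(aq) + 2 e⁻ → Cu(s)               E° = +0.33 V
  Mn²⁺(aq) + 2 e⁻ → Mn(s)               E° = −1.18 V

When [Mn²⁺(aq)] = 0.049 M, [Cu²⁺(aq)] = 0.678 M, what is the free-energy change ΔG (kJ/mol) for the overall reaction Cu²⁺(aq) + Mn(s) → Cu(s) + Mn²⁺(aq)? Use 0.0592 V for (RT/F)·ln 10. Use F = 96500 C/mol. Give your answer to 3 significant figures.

−298 kJ/mol

The standard cell potential is +0.33 − (−1.18) = +1.51 V, with n = 2 electrons in the balanced equation.
The reaction quotient is [Mn²⁺(aq)] / [Cu²⁺(aq)] = 0.0723; by Nernst, E = +1.51 − (0.0592/2)(−1.141) = +1.5438 V.
ΔG = −nFE = −(2)(96500)(+1.5438) J/mol = −298 kJ/mol.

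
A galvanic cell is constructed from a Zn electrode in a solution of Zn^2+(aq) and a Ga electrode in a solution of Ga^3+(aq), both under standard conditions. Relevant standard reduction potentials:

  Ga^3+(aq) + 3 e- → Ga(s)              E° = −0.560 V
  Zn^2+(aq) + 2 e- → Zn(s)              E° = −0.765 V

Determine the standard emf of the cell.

+0.205 V

The Ga³⁺/Ga couple has the higher E°, so Ga ion is reduced (cathode) and Zn is oxidized (anode).
E°cell = E°(cathode) − E°(anode) = −0.560 − (−0.765) = +0.205 V.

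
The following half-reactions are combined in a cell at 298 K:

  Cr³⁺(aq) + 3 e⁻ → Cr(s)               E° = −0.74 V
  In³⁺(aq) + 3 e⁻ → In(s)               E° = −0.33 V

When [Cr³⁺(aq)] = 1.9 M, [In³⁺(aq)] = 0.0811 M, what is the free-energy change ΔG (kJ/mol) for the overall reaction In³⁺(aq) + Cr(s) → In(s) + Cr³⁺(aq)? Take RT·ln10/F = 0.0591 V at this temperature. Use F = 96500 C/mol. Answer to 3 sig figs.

The standard cell potential is −0.33 − (−0.74) = +0.41 V, with n = 3 electrons in the balanced equation.
The reaction quotient is [Cr³⁺(aq)] / [In³⁺(aq)] = 23.4; by Nernst, E = +0.41 − (0.0591/3)(1.370) = +0.3830 V.
Then ΔG = −nFE = −3 × 96500 × +0.3830 J/mol = −111 kJ/mol.

−111 kJ/mol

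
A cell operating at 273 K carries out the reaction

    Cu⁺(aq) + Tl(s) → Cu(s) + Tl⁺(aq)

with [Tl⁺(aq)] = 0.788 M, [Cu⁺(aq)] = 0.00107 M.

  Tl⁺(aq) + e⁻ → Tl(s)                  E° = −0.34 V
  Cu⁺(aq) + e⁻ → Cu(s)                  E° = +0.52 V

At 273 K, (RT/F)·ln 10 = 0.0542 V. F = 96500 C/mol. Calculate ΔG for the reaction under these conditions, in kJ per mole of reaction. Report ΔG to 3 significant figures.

With Cu⁺/Cu reduced at the cathode, E°cell = +0.52 − (−0.34) = +0.86 V and n = 1.
Q = [Tl⁺(aq)] / [Cu⁺(aq)] = 736, so log Q = 2.867 and E = +0.86 − (0.0542/1)(2.867) = +0.7046 V.
ΔG = −nFE = −(1)(96500)(+0.7046) J/mol = −68.0 kJ/mol.

−68.0 kJ/mol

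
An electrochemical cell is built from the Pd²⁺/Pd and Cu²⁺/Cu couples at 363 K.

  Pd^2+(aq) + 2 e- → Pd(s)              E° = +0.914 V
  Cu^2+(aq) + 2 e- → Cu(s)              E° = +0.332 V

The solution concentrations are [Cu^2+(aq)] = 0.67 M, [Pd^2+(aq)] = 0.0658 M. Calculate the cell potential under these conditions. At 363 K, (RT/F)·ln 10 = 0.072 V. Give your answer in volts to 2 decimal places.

+0.55 V

The Pd²⁺/Pd couple has the more positive E°, so it is the cathode; Cu²⁺/Cu is the anode.
E°cell = E°cat − E°an = +0.914 − (+0.332) = +0.582 V; n = 2.
For the overall reaction Pd^2+(aq) + Cu(s) → Pd(s) + Cu^2+(aq), Q = [Cu^2+(aq)] / [Pd^2+(aq)] = 10.2, giving log Q = 1.008.
By the Nernst equation, E = +0.582 − (0.072/2)·(1.008) = +0.55 V.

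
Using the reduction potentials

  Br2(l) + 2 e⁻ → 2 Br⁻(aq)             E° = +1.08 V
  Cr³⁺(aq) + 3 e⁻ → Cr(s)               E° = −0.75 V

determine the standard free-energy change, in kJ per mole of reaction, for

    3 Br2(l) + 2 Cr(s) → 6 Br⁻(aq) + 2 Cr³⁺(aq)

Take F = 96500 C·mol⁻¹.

In the reaction as written Br2(l) is reduced, so the Br₂/Br⁻ couple is the cathode and Cr³⁺/Cr is the anode.
E°cell = +1.08 − (−0.75) = +1.83 V; balancing electrons gives n = 6.
ΔG° = −nFE°cell = −(6)(96500)(+1.83) J/mol = −1060 kJ/mol.

−1060 kJ/mol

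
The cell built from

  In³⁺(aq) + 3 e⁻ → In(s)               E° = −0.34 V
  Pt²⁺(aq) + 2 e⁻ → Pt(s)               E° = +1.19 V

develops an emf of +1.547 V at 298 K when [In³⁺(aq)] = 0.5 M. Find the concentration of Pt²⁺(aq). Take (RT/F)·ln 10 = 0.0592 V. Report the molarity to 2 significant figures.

2.4 M

The Pt²⁺/Pt couple has the larger reduction potential, so it is the cathode: E°cell = +1.19 − (−0.34) = +1.53 V and n = 6.
Since E = E° − (0.0592/n)·log Q, log Q = n(E° − E)/0.0592 = −1.723.
The balanced reaction is 3 Pt²⁺(aq) + 2 In(s) → 3 Pt(s) + 2 In³⁺(aq), so Q = [In³⁺(aq)]^2 / [Pt²⁺(aq)]^3.
Isolating [Pt²⁺(aq)] in Q = 10^{−1.723} yields log [Pt²⁺(aq)] = 0.374, i.e. 2.4 M.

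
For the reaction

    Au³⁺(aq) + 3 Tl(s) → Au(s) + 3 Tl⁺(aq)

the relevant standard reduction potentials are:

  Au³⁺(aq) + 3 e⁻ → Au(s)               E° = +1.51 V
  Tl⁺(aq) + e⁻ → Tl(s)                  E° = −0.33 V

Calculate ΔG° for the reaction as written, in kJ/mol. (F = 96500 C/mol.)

−533 kJ/mol

In the reaction as written Au³⁺(aq) is reduced, so the Au³⁺/Au couple is the cathode and Tl⁺/Tl is the anode.
E°cell = +1.51 − (−0.33) = +1.84 V; balancing electrons gives n = 3.
ΔG° = −nFE°cell = −(3)(96500)(+1.84) J/mol = −533 kJ/mol.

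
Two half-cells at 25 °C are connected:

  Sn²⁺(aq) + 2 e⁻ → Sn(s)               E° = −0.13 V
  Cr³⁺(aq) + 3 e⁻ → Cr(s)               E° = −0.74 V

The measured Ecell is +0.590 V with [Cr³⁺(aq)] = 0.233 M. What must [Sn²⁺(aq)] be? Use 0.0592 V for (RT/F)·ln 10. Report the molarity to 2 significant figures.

Sn²⁺/Sn is the cathode (higher E°); E°cell = −0.13 − (−0.74) = +0.61 V with n = 6.
Since E = E° − (0.0592/n)·log Q, log Q = n(E° − E)/0.0592 = 2.027.
Balancing electrons gives 3 Sn²⁺(aq) + 2 Cr(s) → 3 Sn(s) + 2 Cr³⁺(aq); thus Q = [Cr³⁺(aq)]^2 / [Sn²⁺(aq)]^3.
Substituting the known concentrations and solving, log [Sn²⁺(aq)] = −1.097 and [Sn²⁺(aq)] = 0.080 M.

0.080 M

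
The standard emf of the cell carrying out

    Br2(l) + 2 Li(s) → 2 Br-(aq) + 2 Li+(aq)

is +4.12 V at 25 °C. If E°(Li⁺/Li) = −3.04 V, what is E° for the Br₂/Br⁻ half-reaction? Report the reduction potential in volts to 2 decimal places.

+1.08 V

In the reaction as written the Br₂/Br⁻ couple is reduced (cathode) and Li⁺/Li is oxidized (anode), so E°cell = E°(Br₂/Br⁻) − E°(Li⁺/Li).
E°(Br₂/Br⁻) = E°cell + E°(anode) = +4.12 + (−3.04) = +1.08 V.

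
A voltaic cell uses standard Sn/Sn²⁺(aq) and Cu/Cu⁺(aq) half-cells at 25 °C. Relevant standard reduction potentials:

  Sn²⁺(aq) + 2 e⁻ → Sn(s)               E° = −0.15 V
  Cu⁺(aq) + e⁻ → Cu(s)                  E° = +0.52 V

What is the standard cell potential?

+0.67 V

The Cu⁺/Cu couple has the higher E°, so Cu ion is reduced (cathode) and Sn is oxidized (anode).
E°cell = E°(cathode) − E°(anode) = +0.52 − (−0.15) = +0.67 V.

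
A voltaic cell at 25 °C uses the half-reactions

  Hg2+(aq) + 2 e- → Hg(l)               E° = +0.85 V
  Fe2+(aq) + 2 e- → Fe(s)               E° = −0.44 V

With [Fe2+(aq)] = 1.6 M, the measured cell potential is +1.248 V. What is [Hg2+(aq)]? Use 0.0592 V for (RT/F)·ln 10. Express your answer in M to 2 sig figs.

With Hg²⁺/Hg at the cathode and Fe²⁺/Fe at the anode, E°cell = +0.85 − (−0.44) = +1.29 V (n = 2).
Since E = E° − (0.0592/n)·log Q, log Q = n(E° − E)/0.0592 = 1.419.
Balancing electrons gives Hg2+(aq) + Fe(s) → Hg(l) + Fe2+(aq); thus Q = [Fe2+(aq)] / [Hg2+(aq)].
Substituting the known concentrations and solving, log [Hg2+(aq)] = −1.215 and [Hg2+(aq)] = 0.061 M.

0.061 M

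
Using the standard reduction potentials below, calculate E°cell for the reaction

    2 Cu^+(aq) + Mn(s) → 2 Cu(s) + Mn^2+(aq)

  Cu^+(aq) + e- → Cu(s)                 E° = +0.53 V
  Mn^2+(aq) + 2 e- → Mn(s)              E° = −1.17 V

+1.70 V

In the reaction as written, Cu^+(aq) is reduced (cathode) and Mn^2+(aq) is produced by oxidation at the anode.
E°cell = E°(cathode) − E°(anode) = +0.53 − (−1.17) = +1.70 V.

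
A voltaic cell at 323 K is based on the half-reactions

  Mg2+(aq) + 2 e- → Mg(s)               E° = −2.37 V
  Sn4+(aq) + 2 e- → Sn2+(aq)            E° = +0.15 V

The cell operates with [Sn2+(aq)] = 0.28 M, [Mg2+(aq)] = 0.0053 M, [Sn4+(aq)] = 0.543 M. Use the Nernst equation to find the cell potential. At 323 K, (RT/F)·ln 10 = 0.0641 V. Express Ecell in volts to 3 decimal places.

The Sn⁴⁺/Sn²⁺ couple has the more positive E°, so it is the cathode; Mg²⁺/Mg is the anode.
E°cell = E°cat − E°an = +0.15 − (−2.37) = +2.52 V; n = 2.
For the overall reaction Sn4+(aq) + Mg(s) → Sn2+(aq) + Mg2+(aq), Q = ([Sn2+(aq)]·[Mg2+(aq)]) / [Sn4+(aq)] = 0.00273, giving log Q = −2.563.
E = E° − (0.0641/n)·log Q = +2.52 − (0.0641/2)(−2.563) = +2.602 V.

+2.602 V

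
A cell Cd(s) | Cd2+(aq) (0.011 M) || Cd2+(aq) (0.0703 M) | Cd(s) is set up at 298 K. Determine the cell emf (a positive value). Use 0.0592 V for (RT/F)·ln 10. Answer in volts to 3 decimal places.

For a concentration cell E°cell = 0, since both electrodes use the same couple.
The compartment with the higher Cd2+(aq) concentration (0.0703 M) acts as the cathode; ions are reduced there and produced at the dilute (0.011 M) anode.
With n = 2, Ecell = −(0.0592/2)·log([dilute]/[conc]) = −(0.0592/2)·log(0.011/0.0703) = +0.024 V.

0.024 V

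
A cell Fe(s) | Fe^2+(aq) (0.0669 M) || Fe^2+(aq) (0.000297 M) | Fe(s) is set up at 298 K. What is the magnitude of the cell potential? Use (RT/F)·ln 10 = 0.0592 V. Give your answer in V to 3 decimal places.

For a concentration cell E°cell = 0, since both electrodes use the same couple.
The compartment with the higher Fe^2+(aq) concentration (0.0669 M) acts as the cathode; ions are reduced there and produced at the dilute (0.000297 M) anode.
With n = 2, Ecell = −(0.0592/2)·log([dilute]/[conc]) = −(0.0592/2)·log(0.000297/0.0669) = +0.070 V.

0.070 V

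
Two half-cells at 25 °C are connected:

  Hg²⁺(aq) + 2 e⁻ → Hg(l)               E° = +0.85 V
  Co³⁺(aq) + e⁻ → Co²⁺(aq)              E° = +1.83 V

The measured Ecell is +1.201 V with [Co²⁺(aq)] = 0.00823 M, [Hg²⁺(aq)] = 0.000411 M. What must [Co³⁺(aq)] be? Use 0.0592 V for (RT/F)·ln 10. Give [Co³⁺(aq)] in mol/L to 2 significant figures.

0.90 M

The Co³⁺/Co²⁺ couple has the larger reduction potential, so it is the cathode: E°cell = +1.83 − (+0.85) = +0.98 V and n = 2.
Since E = E° − (0.0592/n)·log Q, log Q = n(E° − E)/0.0592 = −7.466.
For 2 Co³⁺(aq) + Hg(l) → 2 Co²⁺(aq) + Hg²⁺(aq), the reaction quotient is Q = ([Co²⁺(aq)]^2·[Hg²⁺(aq)]) / [Co³⁺(aq)]^2.
Isolating [Co³⁺(aq)] in Q = 10^{−7.466} yields log [Co³⁺(aq)] = −0.045, i.e. 0.90 M.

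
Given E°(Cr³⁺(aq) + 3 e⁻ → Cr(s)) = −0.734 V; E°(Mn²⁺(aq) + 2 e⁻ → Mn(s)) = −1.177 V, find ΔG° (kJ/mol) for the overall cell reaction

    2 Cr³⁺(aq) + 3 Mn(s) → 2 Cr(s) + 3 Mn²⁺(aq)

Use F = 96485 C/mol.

In the reaction as written Cr³⁺(aq) is reduced, so the Cr³⁺/Cr couple is the cathode and Mn²⁺/Mn is the anode.
E°cell = −0.734 − (−1.177) = +0.443 V; balancing electrons gives n = 6.
ΔG° = −nFE°cell = −(6)(96485)(+0.443) J/mol = −256 kJ/mol.

−256 kJ/mol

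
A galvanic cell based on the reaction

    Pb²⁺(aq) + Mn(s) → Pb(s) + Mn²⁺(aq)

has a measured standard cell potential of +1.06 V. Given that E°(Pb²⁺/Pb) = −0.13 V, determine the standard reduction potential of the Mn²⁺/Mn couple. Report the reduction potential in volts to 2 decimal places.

In the reaction as written the Pb²⁺/Pb couple is reduced (cathode) and Mn²⁺/Mn is oxidized (anode), so E°cell = E°(Pb²⁺/Pb) − E°(Mn²⁺/Mn).
E°(Mn²⁺/Mn) = E°(cathode) − E°cell = −0.13 − (+1.06) = −1.19 V.

−1.19 V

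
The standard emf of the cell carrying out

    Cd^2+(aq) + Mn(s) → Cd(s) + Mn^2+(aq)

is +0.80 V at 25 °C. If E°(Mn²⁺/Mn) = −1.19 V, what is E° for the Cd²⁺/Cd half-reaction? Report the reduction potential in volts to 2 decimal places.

−0.39 V

In the reaction as written the Cd²⁺/Cd couple is reduced (cathode) and Mn²⁺/Mn is oxidized (anode), so E°cell = E°(Cd²⁺/Cd) − E°(Mn²⁺/Mn).
E°(Cd²⁺/Cd) = E°cell + E°(anode) = +0.80 + (−1.19) = −0.39 V.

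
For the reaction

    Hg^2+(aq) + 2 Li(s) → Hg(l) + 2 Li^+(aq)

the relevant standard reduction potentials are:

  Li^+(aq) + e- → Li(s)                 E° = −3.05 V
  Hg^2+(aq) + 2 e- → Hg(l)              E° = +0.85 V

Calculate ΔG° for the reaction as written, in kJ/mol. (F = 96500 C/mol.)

−753 kJ/mol

In the reaction as written Hg^2+(aq) is reduced, so the Hg²⁺/Hg couple is the cathode and Li⁺/Li is the anode.
E°cell = +0.85 − (−3.05) = +3.90 V; balancing electrons gives n = 2.
ΔG° = −nFE°cell = −(2)(96500)(+3.90) J/mol = −753 kJ/mol.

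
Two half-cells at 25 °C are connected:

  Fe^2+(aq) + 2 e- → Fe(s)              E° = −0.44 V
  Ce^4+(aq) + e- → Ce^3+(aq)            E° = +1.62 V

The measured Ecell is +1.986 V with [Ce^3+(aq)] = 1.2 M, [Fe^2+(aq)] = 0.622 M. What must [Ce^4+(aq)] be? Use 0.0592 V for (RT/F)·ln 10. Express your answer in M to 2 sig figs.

With Ce⁴⁺/Ce³⁺ at the cathode and Fe²⁺/Fe at the anode, E°cell = +1.62 − (−0.44) = +2.06 V (n = 2).
Since E = E° − (0.0592/n)·log Q, log Q = n(E° − E)/0.0592 = 2.500.
Balancing electrons gives 2 Ce^4+(aq) + Fe(s) → 2 Ce^3+(aq) + Fe^2+(aq); thus Q = ([Ce^3+(aq)]^2·[Fe^2+(aq)]) / [Ce^4+(aq)]^2.
Isolating [Ce^4+(aq)] in Q = 10^{2.500} yields log [Ce^4+(aq)] = −1.274, i.e. 0.053 M.

0.053 M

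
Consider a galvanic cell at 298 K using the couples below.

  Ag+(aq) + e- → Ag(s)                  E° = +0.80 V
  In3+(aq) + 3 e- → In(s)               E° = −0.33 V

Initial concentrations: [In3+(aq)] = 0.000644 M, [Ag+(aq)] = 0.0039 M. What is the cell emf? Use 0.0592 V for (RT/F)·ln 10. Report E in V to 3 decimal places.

+1.050 V

Since E°(Ag⁺/Ag) > E°(In³⁺/In), Ag⁺/Ag serves as the cathode.
E°cell = +0.80 − (−0.33) = +1.13 V, with n = 3 electrons transferred.
The balanced reaction is 3 Ag+(aq) + In(s) → 3 Ag(s) + In3+(aq), so Q = [In3+(aq)] / [Ag+(aq)]^3 = 1.09×10^4 and log Q = 4.036.
By the Nernst equation, E = +1.13 − (0.0592/3)·(4.036) = +1.050 V.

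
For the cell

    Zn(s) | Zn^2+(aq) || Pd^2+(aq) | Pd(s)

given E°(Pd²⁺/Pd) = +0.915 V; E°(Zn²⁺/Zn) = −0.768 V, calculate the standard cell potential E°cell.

By convention the left-hand electrode in cell notation is the anode (oxidation) and the right-hand electrode is the cathode (reduction).
E°cell = E°(right) − E°(left) = +0.915 − (−0.768) = +1.683 V.

+1.683 V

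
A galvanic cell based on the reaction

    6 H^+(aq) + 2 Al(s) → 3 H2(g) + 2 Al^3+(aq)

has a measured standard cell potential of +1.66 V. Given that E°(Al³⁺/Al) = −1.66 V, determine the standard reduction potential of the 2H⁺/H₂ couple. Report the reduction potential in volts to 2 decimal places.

+0.00 V

In the reaction as written the 2H⁺/H₂ couple is reduced (cathode) and Al³⁺/Al is oxidized (anode), so E°cell = E°(2H⁺/H₂) − E°(Al³⁺/Al).
E°(2H⁺/H₂) = E°cell + E°(anode) = +1.66 + (−1.66) = +0.00 V.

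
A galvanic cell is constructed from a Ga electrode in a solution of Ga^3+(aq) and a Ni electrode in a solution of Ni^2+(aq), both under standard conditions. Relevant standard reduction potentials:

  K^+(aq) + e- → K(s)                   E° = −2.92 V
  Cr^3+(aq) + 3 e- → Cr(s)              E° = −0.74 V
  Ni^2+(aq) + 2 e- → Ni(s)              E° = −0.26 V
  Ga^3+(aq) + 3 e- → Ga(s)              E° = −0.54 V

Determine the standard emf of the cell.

+0.28 V

Of the two couples in this cell, the one with the more positive reduction potential is reduced at the cathode: here that is Ni²⁺/Ni (−0.26 V); Ga³⁺/Ga (−0.54 V) is the anode.
E°cell = E°(cathode) − E°(anode) = −0.26 − (−0.54) = +0.28 V.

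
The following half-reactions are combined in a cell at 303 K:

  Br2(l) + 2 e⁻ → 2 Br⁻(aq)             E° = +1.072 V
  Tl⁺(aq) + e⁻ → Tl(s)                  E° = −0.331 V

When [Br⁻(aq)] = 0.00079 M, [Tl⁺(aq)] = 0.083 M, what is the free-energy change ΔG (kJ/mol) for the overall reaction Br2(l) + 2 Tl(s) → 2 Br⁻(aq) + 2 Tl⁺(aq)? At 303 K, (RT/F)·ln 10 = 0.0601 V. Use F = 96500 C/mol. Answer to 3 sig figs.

The standard cell potential is +1.072 − (−0.331) = +1.403 V, with n = 2 electrons in the balanced equation.
The reaction quotient is [Br⁻(aq)]^2·[Tl⁺(aq)]^2 = 4.3×10^−9; by Nernst, E = +1.403 − (0.0601/2)(−8.367) = +1.6544 V.
Then ΔG = −nFE = −2 × 96500 × +1.6544 J/mol = −319 kJ/mol.

−319 kJ/mol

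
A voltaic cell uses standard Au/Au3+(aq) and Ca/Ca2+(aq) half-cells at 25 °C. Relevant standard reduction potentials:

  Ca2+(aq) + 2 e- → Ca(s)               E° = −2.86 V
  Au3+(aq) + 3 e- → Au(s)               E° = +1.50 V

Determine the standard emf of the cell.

+4.36 V

The Au³⁺/Au couple has the higher E°, so Au ion is reduced (cathode) and Ca is oxidized (anode).
E°cell = E°(cathode) − E°(anode) = +1.50 − (−2.86) = +4.36 V.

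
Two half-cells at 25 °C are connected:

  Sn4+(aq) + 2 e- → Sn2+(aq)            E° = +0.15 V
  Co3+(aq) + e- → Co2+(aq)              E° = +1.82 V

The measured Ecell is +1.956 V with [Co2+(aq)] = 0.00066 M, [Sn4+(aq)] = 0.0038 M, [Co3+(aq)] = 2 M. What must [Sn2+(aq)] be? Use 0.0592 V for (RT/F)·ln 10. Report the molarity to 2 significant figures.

1.9 M

Co³⁺/Co²⁺ is the cathode (higher E°); E°cell = +1.82 − (+0.15) = +1.67 V with n = 2.
Rearranging E = E° − (0.0592/n)·log Q gives log Q = 2(+1.67 − (+1.956))/0.0592 = −9.662.
The balanced reaction is 2 Co3+(aq) + Sn2+(aq) → 2 Co2+(aq) + Sn4+(aq), so Q = ([Co2+(aq)]^2·[Sn4+(aq)]) / ([Co3+(aq)]^2·[Sn2+(aq)]).
Solving for the unknown gives log [Sn2+(aq)] = 0.279, so [Sn2+(aq)] ≈ 1.9 M.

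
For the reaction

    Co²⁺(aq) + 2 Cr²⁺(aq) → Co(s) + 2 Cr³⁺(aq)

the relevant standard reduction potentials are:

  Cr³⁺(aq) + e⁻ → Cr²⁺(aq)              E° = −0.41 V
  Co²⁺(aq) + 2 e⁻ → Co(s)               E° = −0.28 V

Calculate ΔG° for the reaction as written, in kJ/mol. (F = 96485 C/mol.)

In the reaction as written Co²⁺(aq) is reduced, so the Co²⁺/Co couple is the cathode and Cr³⁺/Cr²⁺ is the anode.
E°cell = −0.28 − (−0.41) = +0.13 V; balancing electrons gives n = 2.
ΔG° = −nFE°cell = −(2)(96485)(+0.13) J/mol = −25.1 kJ/mol.

−25.1 kJ/mol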